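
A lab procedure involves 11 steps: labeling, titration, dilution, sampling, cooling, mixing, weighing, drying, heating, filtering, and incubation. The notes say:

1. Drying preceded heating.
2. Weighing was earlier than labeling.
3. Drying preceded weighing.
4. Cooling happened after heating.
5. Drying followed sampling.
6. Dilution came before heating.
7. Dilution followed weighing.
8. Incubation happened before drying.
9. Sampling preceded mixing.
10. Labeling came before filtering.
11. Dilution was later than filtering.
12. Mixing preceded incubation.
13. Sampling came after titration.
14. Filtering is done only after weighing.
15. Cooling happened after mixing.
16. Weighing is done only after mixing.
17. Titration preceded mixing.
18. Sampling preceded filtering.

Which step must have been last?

Every other step has a chain of constraints placing it before cooling, so cooling is last.

cooling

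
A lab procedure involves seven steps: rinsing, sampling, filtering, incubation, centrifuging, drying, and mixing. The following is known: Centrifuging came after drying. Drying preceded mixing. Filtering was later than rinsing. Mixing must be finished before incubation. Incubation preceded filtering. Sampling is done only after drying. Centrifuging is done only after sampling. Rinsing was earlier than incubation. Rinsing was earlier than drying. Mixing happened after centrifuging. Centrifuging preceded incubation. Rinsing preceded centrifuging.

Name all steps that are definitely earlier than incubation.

centrifuging, drying, mixing, rinsing, sampling

Directly stated before incubation: centrifuging, mixing, and rinsing.
Drying reaches incubation via drying → mixing → incubation.
Sampling reaches incubation via sampling → centrifuging → incubation.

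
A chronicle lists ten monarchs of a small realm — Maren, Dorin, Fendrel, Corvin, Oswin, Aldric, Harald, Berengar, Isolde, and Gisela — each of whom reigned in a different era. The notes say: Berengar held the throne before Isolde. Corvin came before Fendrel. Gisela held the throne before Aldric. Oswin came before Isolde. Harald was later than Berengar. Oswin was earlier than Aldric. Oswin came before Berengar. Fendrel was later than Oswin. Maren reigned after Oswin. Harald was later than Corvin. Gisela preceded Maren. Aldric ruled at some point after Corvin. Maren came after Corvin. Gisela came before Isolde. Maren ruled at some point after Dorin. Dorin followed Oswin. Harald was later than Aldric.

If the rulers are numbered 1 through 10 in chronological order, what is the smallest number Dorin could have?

2

Oswin must come before Dorin — 1 forced predecessor.
Nothing else is forced ahead of Dorin, so their earliest slot is position 1 + 1 = 2.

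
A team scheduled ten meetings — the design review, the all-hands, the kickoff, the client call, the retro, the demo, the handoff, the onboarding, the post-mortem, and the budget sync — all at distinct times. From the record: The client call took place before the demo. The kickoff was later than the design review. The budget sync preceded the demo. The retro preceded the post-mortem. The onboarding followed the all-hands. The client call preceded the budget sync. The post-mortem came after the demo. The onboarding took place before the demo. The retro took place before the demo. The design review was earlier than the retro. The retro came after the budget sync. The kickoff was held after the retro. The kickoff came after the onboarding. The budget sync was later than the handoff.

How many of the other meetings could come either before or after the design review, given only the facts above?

Forced after the design review: the demo, the kickoff, the post-mortem, and the retro.
That leaves the all-hands, the budget sync, the client call, the handoff, and the onboarding with no forced order relative to the design review — 5.

5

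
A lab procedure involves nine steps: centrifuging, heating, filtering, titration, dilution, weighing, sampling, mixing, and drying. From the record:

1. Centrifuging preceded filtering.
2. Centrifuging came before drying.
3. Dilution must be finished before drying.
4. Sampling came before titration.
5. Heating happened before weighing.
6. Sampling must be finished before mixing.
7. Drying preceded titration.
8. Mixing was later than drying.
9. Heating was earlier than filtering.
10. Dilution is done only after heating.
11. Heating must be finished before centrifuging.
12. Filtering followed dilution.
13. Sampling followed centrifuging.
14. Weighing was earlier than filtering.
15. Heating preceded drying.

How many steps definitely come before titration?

Directly stated before titration: drying and sampling.
Centrifuging reaches titration via centrifuging → sampling → titration.
Dilution reaches titration via dilution → drying → titration.
Heating reaches titration via heating → drying → titration.
No chain forces mixing (or any of the others) ahead of titration.
That's centrifuging, dilution, drying, heating, and sampling — 5 in all.

5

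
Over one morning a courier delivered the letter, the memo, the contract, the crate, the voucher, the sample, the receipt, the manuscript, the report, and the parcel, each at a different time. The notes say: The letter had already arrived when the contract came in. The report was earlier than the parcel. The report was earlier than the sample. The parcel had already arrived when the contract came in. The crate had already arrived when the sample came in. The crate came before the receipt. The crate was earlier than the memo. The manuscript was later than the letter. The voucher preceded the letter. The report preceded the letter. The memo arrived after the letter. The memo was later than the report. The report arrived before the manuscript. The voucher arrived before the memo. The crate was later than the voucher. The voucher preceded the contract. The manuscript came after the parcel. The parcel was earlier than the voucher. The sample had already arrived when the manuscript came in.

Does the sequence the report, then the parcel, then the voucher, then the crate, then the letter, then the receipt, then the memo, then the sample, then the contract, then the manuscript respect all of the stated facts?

Check each stated constraint against the proposed order — e.g. the parcel is ahead of the manuscript; the report is ahead of the manuscript. Every pair is in the required order; nothing is violated.

yes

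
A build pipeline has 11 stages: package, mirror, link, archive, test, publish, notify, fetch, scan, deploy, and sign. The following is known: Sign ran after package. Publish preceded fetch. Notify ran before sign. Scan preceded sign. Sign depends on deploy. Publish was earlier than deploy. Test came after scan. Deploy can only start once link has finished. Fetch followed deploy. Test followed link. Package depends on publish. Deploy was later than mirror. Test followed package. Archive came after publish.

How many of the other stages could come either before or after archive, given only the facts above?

Forced before archive: publish.
That leaves deploy, fetch, link, mirror, notify, package, scan, sign, and test with no forced order relative to archive — 9.

9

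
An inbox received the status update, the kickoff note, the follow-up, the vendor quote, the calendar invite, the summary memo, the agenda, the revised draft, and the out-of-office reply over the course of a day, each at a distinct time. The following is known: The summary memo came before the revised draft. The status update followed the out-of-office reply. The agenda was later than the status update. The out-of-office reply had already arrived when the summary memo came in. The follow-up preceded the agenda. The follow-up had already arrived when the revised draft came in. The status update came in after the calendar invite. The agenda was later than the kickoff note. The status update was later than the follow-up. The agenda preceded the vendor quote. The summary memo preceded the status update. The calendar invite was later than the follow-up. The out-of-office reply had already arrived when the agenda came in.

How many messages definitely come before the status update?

4

Directly stated before the status update: the calendar invite, the follow-up, the out-of-office reply, and the summary memo.
No chain forces the agenda (or any of the others) ahead of the status update.
That's the calendar invite, the follow-up, the out-of-office reply, and the summary memo — 4 in all.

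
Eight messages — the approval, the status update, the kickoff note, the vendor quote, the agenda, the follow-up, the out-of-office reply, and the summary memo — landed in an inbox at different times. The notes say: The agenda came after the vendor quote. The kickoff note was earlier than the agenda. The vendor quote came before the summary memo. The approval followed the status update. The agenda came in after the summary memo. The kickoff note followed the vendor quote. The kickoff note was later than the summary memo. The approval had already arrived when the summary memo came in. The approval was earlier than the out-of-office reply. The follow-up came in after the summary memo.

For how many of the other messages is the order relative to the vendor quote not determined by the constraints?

3

Forced after the vendor quote: the agenda, the follow-up, the kickoff note, and the summary memo.
That leaves the approval, the out-of-office reply, and the status update with no forced order relative to the vendor quote — 3.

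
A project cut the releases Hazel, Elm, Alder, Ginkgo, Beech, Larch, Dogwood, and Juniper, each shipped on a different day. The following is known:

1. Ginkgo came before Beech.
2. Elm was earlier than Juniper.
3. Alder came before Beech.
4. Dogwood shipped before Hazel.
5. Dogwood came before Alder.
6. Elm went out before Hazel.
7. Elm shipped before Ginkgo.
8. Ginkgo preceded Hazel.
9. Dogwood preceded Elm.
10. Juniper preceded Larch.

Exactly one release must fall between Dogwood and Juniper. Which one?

Tracing the constraints gives Dogwood → Elm → Juniper, so Elm sits after Dogwood and before Juniper.
No other release is forced both after Dogwood and before Juniper.

Elm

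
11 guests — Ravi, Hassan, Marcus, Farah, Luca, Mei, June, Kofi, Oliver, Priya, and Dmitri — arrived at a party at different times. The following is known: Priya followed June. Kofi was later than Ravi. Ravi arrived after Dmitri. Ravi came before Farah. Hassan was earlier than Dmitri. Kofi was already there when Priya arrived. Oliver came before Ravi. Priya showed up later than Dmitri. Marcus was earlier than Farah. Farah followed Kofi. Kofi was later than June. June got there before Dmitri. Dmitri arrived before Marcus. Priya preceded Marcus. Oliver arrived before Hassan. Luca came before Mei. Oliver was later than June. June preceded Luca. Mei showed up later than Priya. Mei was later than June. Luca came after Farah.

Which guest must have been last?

Every other guest has a chain of constraints placing them before Mei, so Mei is last.

Mei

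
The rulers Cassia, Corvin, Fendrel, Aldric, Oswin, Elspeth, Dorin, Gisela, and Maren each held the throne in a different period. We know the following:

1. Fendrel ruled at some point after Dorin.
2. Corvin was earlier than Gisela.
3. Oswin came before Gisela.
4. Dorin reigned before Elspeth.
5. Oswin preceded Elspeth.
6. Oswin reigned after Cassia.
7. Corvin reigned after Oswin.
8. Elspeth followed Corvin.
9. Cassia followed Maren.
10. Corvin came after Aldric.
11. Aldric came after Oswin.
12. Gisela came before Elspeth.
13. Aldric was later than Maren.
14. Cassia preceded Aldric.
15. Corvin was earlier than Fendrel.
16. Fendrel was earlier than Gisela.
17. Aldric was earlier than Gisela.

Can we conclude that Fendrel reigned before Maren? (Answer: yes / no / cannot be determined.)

no

Tracing the constraints gives Maren → Aldric → Corvin → Fendrel, so Maren must come before Fendrel.
That means Fendrel cannot be before Maren.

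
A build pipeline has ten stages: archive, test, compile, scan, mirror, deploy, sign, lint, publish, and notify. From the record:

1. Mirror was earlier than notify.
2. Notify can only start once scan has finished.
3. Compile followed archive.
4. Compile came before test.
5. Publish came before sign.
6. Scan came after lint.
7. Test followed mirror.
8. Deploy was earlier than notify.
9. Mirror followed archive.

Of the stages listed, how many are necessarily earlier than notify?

5

Directly stated before notify: deploy, mirror, and scan.
Archive reaches notify via archive → mirror → notify.
Lint reaches notify via lint → scan → notify.
That's archive, deploy, lint, mirror, and scan — 5 in all.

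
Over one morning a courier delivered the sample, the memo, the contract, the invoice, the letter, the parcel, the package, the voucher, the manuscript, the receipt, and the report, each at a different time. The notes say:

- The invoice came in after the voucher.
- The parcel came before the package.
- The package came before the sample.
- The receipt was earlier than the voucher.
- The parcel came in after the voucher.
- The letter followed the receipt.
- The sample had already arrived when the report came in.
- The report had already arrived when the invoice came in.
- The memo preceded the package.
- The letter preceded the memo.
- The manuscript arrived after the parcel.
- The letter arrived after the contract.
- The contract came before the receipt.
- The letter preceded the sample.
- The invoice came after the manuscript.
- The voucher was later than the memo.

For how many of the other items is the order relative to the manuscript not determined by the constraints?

3

Forced before the manuscript: the contract, the letter, the memo, the parcel, the receipt, and the voucher; forced after the manuscript: the invoice.
That leaves the package, the report, and the sample with no forced order relative to the manuscript — 3.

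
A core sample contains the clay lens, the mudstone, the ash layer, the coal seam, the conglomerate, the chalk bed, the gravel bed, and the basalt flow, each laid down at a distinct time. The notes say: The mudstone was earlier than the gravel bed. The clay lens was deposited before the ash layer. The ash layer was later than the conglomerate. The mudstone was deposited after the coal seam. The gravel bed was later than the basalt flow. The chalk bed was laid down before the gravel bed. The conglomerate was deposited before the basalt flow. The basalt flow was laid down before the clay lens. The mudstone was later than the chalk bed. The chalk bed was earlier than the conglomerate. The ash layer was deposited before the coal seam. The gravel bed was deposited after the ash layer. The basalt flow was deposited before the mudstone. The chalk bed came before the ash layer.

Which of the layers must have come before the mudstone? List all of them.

the ash layer, the basalt flow, the chalk bed, the clay lens, the coal seam, the conglomerate

Directly stated before the mudstone: the basalt flow, the chalk bed, and the coal seam.
The ash layer reaches the mudstone via the ash layer → the coal seam → the mudstone.
The clay lens reaches the mudstone via the clay lens → the ash layer → the coal seam → the mudstone.
The conglomerate reaches the mudstone via the conglomerate → the basalt flow → the mudstone.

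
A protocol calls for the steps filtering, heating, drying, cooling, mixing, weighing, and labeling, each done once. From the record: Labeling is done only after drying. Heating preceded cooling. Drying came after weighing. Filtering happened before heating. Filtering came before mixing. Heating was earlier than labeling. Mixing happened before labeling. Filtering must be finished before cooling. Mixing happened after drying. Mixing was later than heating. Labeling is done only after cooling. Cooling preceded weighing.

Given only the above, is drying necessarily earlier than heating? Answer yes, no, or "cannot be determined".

no

Tracing the constraints gives heating → cooling → weighing → drying, so heating must come before drying.
That means drying cannot be before heating.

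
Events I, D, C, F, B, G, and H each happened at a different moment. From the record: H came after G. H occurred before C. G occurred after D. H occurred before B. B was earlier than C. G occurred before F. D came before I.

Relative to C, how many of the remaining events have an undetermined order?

Forced before C: B, D, G, and H.
That leaves F and I with no forced order relative to C — 2.

2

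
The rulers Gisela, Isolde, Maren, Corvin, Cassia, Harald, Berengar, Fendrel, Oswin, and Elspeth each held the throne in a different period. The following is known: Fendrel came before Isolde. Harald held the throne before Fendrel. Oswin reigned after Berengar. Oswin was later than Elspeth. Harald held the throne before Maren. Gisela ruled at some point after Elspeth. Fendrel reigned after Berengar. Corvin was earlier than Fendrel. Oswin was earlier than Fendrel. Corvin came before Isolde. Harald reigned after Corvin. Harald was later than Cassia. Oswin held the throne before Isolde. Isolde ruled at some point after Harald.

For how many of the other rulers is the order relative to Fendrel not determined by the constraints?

2

Forced before Fendrel: Berengar, Cassia, Corvin, Elspeth, Harald, and Oswin; forced after Fendrel: Isolde.
That leaves Gisela and Maren with no forced order relative to Fendrel — 2.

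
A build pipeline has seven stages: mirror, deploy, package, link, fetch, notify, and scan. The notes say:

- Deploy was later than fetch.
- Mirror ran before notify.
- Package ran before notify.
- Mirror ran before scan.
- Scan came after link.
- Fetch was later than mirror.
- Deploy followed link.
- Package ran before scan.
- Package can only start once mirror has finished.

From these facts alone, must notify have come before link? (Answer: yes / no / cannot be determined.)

No chain of stated constraints runs from notify to link, and none runs from link to notify either.
So the relative order of notify and link is not fixed by the given facts.

cannot be determined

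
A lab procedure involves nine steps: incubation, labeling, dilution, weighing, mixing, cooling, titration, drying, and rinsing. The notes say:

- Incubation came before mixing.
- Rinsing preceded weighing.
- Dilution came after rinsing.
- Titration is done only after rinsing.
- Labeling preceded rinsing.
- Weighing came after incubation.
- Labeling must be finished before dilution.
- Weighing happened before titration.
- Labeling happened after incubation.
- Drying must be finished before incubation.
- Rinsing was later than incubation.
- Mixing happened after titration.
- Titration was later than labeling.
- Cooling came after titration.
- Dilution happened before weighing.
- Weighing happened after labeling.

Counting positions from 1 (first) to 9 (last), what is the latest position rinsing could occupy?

Rinsing must come before cooling, dilution, mixing, titration, and weighing — 5 steps forced after it.
Everything else can be placed before rinsing in some valid order, so rinsing can sit as late as position 9 − 5 = 4.

4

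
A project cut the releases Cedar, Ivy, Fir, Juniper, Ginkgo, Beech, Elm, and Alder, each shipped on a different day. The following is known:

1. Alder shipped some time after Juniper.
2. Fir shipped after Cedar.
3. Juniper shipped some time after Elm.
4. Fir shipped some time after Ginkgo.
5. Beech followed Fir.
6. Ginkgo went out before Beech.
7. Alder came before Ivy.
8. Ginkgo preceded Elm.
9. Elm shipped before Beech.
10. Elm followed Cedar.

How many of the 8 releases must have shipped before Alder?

Directly stated before Alder: Juniper.
Cedar reaches Alder via Cedar → Elm → Juniper → Alder.
Elm reaches Alder via Elm → Juniper → Alder.
Ginkgo reaches Alder via Ginkgo → Elm → Juniper → Alder.
No chain forces Fir (or any of the others) ahead of Alder.
That's Cedar, Elm, Ginkgo, and Juniper — 4 in all.

4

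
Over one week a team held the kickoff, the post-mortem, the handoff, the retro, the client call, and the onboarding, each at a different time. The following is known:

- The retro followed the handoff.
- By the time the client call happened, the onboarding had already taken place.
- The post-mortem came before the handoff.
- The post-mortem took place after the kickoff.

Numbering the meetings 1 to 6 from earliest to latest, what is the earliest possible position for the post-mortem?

The kickoff must come before the post-mortem — 1 forced predecessor.
Nothing else is forced ahead of the post-mortem, so its earliest slot is position 1 + 1 = 2.

2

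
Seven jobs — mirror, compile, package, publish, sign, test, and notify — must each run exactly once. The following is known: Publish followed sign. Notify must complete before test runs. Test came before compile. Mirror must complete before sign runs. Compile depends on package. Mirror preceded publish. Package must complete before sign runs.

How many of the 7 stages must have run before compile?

3

Directly stated before compile: package and test.
Notify reaches compile via notify → test → compile.
That's notify, package, and test — 3 in all.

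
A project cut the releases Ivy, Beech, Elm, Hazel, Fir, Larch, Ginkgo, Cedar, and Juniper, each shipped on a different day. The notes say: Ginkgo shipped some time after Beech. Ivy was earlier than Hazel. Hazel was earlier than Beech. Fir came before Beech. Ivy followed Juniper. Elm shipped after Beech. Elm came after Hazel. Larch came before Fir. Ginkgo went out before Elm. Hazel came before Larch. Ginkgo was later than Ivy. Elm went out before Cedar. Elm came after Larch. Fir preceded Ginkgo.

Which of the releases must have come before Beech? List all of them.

Directly stated before Beech: Fir and Hazel.
Ivy reaches Beech via Ivy → Hazel → Beech.
Juniper reaches Beech via Juniper → Ivy → Hazel → Beech.
Larch reaches Beech via Larch → Fir → Beech.
No chain forces Elm (or any of the others) ahead of Beech.

Fir, Hazel, Ivy, Juniper, Larch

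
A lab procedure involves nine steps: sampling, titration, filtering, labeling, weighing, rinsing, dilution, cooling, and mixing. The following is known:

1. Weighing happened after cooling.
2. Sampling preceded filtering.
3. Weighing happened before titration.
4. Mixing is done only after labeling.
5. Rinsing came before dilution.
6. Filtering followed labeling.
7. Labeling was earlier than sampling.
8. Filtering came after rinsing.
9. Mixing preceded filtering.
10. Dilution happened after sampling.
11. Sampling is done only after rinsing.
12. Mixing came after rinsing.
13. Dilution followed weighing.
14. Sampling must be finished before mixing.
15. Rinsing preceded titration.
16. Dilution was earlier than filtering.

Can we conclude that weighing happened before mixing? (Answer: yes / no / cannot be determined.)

No chain of stated constraints runs from weighing to mixing, and none runs from mixing to weighing either.
So the relative order of weighing and mixing is not fixed by the given facts.

cannot be determined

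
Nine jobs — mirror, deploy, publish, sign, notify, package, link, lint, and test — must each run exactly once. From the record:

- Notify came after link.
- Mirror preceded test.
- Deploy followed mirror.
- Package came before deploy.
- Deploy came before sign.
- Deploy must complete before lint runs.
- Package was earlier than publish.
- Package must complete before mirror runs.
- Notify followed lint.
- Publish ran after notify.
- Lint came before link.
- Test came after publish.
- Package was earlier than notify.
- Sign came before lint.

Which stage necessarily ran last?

Every other stage has a chain of constraints placing it before test, so test is last.

test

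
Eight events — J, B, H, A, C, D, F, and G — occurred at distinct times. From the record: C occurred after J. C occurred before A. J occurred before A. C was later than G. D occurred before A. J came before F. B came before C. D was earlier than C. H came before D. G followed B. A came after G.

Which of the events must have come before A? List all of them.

Directly stated before A: C, D, G, and J.
B reaches A via B → C → A.
H reaches A via H → D → A.
No chain forces F ahead of A.

B, C, D, G, H, J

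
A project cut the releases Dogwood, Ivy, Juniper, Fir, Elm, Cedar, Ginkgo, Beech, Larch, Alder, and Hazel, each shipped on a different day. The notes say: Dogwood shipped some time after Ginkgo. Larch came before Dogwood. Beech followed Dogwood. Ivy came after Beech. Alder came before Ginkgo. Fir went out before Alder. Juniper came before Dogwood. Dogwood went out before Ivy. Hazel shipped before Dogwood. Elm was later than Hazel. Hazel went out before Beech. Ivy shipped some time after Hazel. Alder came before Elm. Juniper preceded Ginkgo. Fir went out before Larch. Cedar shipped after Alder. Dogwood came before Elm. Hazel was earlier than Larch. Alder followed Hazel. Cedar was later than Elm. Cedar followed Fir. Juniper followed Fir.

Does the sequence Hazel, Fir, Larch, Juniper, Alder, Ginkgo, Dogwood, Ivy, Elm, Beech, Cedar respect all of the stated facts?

The constraints require Beech before Ivy, but in the proposed sequence Ivy appears ahead of Beech. That one violation is enough.

no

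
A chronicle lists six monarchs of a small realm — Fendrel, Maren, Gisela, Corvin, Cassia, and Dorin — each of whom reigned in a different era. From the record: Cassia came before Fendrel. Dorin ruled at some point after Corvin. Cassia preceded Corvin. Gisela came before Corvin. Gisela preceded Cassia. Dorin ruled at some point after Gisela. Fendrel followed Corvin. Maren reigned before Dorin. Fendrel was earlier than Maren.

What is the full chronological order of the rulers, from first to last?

Gisela, Cassia, Corvin, Fendrel, Maren, Dorin

The constraints fix every adjacent pair, so only one ordering works:
Gisela → Cassia → Corvin → Fendrel → Maren → Dorin.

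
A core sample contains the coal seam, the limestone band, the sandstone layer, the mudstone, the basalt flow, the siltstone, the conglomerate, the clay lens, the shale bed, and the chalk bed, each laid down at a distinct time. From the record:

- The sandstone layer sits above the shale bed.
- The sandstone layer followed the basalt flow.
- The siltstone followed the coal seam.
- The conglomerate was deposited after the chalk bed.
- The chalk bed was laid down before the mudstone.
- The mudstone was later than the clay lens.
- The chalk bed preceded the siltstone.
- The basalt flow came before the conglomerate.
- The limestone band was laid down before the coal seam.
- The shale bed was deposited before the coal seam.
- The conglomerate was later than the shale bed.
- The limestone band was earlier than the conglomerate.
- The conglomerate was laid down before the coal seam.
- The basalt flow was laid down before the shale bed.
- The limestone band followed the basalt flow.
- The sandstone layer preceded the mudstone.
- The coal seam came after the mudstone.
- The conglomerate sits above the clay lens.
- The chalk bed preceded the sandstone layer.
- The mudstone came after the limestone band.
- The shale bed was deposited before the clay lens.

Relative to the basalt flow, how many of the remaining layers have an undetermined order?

1

Forced after the basalt flow: the clay lens, the coal seam, the conglomerate, the limestone band, the mudstone, the sandstone layer, the shale bed, and the siltstone.
That leaves the chalk bed with no forced order relative to the basalt flow — 1.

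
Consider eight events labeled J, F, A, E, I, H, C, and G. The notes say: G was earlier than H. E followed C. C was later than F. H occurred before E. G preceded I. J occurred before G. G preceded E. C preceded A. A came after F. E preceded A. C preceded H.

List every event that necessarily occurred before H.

C, F, G, J

Directly stated before H: C and G.
F reaches H via F → C → H.
J reaches H via J → G → H.
No chain forces I (or any of the others) ahead of H.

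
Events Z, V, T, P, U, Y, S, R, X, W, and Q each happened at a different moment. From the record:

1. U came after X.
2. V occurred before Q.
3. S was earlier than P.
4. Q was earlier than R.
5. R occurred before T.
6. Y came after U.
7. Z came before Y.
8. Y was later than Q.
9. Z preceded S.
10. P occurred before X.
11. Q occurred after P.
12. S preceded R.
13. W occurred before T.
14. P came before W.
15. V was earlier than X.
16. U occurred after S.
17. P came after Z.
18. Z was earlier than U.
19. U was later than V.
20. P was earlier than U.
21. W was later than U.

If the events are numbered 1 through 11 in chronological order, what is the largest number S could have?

S must come before P, Q, R, T, U, W, X, and Y — 8 events forced after it.
Everything else can be placed before S in some valid order, so S can sit as late as position 11 − 8 = 3.

3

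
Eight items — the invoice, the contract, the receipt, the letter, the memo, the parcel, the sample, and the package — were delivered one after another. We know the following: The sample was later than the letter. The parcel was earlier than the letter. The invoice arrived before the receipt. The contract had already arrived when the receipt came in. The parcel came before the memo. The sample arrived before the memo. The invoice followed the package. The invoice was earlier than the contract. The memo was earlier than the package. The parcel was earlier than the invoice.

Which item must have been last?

Every other item has a chain of constraints placing it before the receipt, so the receipt is last.

the receipt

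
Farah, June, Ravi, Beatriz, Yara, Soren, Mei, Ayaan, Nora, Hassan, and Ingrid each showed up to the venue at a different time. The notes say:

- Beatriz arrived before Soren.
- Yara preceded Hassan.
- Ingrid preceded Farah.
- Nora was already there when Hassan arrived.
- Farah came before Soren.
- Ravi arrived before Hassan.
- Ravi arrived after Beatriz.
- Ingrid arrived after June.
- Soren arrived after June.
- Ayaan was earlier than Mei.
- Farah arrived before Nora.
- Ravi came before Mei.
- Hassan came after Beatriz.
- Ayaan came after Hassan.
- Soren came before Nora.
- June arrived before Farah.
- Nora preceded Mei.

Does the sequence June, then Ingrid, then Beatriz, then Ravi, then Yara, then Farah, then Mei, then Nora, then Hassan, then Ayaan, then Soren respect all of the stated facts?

no

The constraints require Soren before Nora, but in the proposed sequence Nora appears ahead of Soren. That one violation is enough.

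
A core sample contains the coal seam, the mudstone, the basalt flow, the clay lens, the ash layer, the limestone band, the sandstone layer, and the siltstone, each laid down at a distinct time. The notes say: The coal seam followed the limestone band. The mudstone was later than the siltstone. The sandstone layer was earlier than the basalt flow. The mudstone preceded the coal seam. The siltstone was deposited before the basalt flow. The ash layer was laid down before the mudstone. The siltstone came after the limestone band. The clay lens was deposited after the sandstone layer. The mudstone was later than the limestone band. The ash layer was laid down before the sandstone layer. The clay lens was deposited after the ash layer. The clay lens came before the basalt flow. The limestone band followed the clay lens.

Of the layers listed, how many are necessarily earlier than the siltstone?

Directly stated before the siltstone: the limestone band.
The ash layer reaches the siltstone via the ash layer → the clay lens → the limestone band → the siltstone.
The clay lens reaches the siltstone via the clay lens → the limestone band → the siltstone.
The sandstone layer reaches the siltstone via the sandstone layer → the clay lens → the limestone band → the siltstone.
That's the ash layer, the clay lens, the limestone band, and the sandstone layer — 4 in all.

4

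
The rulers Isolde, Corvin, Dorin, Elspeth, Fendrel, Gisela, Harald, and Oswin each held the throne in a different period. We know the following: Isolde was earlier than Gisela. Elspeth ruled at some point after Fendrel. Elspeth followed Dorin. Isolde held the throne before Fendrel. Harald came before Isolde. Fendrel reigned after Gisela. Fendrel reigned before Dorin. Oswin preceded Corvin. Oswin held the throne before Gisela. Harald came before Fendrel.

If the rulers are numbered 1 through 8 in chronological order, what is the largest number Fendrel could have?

6

Fendrel must come before Dorin and Elspeth — 2 rulers forced after them.
Everything else can be placed before Fendrel in some valid order, so Fendrel can sit as late as position 8 − 2 = 6.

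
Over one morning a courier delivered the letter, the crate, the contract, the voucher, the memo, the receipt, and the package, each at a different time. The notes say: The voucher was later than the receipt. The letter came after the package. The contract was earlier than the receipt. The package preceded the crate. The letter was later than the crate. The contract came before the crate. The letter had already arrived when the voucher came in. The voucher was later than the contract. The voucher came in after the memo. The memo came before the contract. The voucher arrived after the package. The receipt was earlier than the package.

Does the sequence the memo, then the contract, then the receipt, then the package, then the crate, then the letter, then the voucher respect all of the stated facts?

Check each stated constraint against the proposed order — e.g. the contract is ahead of the voucher; the memo is ahead of the voucher. Every pair is in the required order; nothing is violated.

yes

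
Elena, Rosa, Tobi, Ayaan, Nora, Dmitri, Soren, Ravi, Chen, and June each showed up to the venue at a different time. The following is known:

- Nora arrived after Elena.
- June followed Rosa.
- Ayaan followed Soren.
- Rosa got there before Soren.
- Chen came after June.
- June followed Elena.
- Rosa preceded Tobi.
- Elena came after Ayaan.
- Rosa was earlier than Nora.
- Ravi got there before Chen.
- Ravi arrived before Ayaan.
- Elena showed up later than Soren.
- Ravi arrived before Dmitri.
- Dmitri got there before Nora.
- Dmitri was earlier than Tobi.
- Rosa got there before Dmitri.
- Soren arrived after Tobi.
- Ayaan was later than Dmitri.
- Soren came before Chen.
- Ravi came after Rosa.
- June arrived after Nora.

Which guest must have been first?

Rosa

Rosa has a chain of constraints placing them before every other guest, so Rosa must be first.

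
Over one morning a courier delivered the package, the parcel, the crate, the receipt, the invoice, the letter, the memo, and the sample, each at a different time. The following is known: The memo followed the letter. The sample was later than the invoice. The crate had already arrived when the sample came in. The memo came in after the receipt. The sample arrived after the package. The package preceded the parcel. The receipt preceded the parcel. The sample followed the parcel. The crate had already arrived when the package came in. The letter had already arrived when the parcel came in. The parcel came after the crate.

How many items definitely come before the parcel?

Directly stated before the parcel: the crate, the letter, the package, and the receipt.
That's the crate, the letter, the package, and the receipt — 4 in all.

4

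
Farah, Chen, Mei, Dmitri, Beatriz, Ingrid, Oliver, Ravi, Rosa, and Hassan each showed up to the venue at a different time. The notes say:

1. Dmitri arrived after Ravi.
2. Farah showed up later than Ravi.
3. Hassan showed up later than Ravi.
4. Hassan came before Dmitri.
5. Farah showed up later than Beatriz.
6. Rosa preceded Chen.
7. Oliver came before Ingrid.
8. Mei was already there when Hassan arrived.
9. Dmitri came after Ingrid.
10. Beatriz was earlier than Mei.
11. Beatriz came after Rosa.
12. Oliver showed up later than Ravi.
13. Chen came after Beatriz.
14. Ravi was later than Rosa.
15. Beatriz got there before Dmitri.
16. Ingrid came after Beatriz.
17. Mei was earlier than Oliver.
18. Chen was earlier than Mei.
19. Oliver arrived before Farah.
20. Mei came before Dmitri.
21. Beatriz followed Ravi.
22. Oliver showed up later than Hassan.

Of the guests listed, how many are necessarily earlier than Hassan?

5

Directly stated before Hassan: Mei and Ravi.
Beatriz reaches Hassan via Beatriz → Mei → Hassan.
Chen reaches Hassan via Chen → Mei → Hassan.
Rosa reaches Hassan via Rosa → Ravi → Hassan.
No chain forces Ingrid (or any of the others) ahead of Hassan.
That's Beatriz, Chen, Mei, Ravi, and Rosa — 5 in all.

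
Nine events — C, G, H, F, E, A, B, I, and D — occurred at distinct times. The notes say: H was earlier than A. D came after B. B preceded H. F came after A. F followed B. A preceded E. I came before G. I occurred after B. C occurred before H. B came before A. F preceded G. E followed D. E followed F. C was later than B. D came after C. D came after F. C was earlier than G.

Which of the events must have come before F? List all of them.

A, B, C, H

Directly stated before F: A and B.
C reaches F via C → H → A → F.
H reaches F via H → A → F.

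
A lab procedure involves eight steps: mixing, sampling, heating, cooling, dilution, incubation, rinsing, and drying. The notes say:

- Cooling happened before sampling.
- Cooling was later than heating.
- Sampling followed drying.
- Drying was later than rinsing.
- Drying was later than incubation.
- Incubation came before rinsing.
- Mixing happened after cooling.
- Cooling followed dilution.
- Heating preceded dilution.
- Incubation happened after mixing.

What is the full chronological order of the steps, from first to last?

The constraints fix every adjacent pair, so only one ordering works:
heating → dilution → cooling → mixing → incubation → rinsing → drying → sampling.

heating, dilution, cooling, mixing, incubation, rinsing, drying, sampling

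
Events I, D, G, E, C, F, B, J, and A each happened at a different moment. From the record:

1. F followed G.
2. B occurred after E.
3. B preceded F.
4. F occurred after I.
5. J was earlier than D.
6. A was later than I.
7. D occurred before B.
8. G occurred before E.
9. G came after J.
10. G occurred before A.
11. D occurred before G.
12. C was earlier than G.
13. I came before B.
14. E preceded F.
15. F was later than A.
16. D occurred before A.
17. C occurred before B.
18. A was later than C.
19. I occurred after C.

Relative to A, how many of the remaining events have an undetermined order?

2

Forced before A: C, D, G, I, and J; forced after A: F.
That leaves B and E with no forced order relative to A — 2.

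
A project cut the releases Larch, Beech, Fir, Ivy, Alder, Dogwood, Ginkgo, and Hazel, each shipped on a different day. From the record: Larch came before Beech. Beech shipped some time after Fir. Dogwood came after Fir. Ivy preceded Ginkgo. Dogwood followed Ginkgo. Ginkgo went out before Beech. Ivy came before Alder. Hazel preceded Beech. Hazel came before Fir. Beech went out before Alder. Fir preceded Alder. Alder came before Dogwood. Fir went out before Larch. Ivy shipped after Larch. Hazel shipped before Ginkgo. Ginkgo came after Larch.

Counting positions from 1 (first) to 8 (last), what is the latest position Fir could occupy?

2

Fir must come before Alder, Beech, Dogwood, Ginkgo, Ivy, and Larch — 6 releases forced after it.
Everything else can be placed before Fir in some valid order, so Fir can sit as late as position 8 − 6 = 2.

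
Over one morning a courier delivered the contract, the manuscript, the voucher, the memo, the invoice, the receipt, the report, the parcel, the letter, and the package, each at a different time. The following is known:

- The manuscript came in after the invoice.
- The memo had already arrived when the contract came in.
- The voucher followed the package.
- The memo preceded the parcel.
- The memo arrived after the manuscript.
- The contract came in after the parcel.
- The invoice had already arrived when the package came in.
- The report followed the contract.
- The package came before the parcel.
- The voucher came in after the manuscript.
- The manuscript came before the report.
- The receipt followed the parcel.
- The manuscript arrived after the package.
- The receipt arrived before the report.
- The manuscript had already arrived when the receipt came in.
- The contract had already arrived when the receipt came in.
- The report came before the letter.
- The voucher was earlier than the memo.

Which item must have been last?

Every other item has a chain of constraints placing it before the letter, so the letter is last.

the letter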